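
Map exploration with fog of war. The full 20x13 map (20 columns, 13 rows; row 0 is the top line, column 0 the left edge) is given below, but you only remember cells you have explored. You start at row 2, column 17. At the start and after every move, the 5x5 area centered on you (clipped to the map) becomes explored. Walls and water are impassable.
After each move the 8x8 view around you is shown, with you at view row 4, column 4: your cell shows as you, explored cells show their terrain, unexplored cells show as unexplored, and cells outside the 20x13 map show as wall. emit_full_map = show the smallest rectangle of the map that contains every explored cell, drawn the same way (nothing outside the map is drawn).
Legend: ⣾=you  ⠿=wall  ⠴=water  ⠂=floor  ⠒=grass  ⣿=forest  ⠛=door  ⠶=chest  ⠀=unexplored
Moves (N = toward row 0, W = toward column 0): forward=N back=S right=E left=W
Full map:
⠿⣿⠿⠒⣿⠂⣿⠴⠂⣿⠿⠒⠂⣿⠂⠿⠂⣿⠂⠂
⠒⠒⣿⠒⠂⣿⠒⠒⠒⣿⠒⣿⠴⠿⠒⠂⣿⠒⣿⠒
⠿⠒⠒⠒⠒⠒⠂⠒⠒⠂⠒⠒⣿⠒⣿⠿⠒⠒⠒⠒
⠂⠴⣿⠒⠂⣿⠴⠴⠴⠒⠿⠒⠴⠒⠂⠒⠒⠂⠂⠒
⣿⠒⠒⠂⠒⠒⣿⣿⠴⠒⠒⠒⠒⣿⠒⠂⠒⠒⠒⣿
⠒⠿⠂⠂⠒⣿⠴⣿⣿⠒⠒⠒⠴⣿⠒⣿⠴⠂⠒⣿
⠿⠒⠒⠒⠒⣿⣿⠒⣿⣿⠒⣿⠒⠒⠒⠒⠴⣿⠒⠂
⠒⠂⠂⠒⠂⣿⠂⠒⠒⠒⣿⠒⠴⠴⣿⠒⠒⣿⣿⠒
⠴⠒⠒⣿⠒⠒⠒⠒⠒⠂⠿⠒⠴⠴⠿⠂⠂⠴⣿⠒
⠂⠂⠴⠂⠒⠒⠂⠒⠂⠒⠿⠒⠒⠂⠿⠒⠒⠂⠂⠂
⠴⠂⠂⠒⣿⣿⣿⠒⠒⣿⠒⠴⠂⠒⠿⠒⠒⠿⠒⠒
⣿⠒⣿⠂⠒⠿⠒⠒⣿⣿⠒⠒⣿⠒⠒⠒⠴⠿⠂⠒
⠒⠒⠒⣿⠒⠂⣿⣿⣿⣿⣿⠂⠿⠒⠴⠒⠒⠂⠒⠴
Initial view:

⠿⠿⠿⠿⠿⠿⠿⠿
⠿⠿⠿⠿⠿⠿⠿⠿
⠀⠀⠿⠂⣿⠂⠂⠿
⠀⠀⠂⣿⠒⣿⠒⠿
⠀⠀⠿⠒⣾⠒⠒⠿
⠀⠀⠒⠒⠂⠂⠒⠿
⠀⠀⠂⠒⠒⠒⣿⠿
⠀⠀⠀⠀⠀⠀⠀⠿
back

⠿⠿⠿⠿⠿⠿⠿⠿
⠀⠀⠿⠂⣿⠂⠂⠿
⠀⠀⠂⣿⠒⣿⠒⠿
⠀⠀⠿⠒⠒⠒⠒⠿
⠀⠀⠒⠒⣾⠂⠒⠿
⠀⠀⠂⠒⠒⠒⣿⠿
⠀⠀⣿⠴⠂⠒⣿⠿
⠀⠀⠀⠀⠀⠀⠀⠿

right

⠿⠿⠿⠿⠿⠿⠿⠿
⠀⠿⠂⣿⠂⠂⠿⠿
⠀⠂⣿⠒⣿⠒⠿⠿
⠀⠿⠒⠒⠒⠒⠿⠿
⠀⠒⠒⠂⣾⠒⠿⠿
⠀⠂⠒⠒⠒⣿⠿⠿
⠀⣿⠴⠂⠒⣿⠿⠿
⠀⠀⠀⠀⠀⠀⠿⠿

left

⠿⠿⠿⠿⠿⠿⠿⠿
⠀⠀⠿⠂⣿⠂⠂⠿
⠀⠀⠂⣿⠒⣿⠒⠿
⠀⠀⠿⠒⠒⠒⠒⠿
⠀⠀⠒⠒⣾⠂⠒⠿
⠀⠀⠂⠒⠒⠒⣿⠿
⠀⠀⣿⠴⠂⠒⣿⠿
⠀⠀⠀⠀⠀⠀⠀⠿

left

⠿⠿⠿⠿⠿⠿⠿⠿
⠀⠀⠀⠿⠂⣿⠂⠂
⠀⠀⠒⠂⣿⠒⣿⠒
⠀⠀⣿⠿⠒⠒⠒⠒
⠀⠀⠂⠒⣾⠂⠂⠒
⠀⠀⠒⠂⠒⠒⠒⣿
⠀⠀⠒⣿⠴⠂⠒⣿
⠀⠀⠀⠀⠀⠀⠀⠀

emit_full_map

⠀⠿⠂⣿⠂⠂
⠒⠂⣿⠒⣿⠒
⣿⠿⠒⠒⠒⠒
⠂⠒⣾⠂⠂⠒
⠒⠂⠒⠒⠒⣿
⠒⣿⠴⠂⠒⣿

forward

⠿⠿⠿⠿⠿⠿⠿⠿
⠿⠿⠿⠿⠿⠿⠿⠿
⠀⠀⠂⠿⠂⣿⠂⠂
⠀⠀⠒⠂⣿⠒⣿⠒
⠀⠀⣿⠿⣾⠒⠒⠒
⠀⠀⠂⠒⠒⠂⠂⠒
⠀⠀⠒⠂⠒⠒⠒⣿
⠀⠀⠒⣿⠴⠂⠒⣿

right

⠿⠿⠿⠿⠿⠿⠿⠿
⠿⠿⠿⠿⠿⠿⠿⠿
⠀⠂⠿⠂⣿⠂⠂⠿
⠀⠒⠂⣿⠒⣿⠒⠿
⠀⣿⠿⠒⣾⠒⠒⠿
⠀⠂⠒⠒⠂⠂⠒⠿
⠀⠒⠂⠒⠒⠒⣿⠿
⠀⠒⣿⠴⠂⠒⣿⠿

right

⠿⠿⠿⠿⠿⠿⠿⠿
⠿⠿⠿⠿⠿⠿⠿⠿
⠂⠿⠂⣿⠂⠂⠿⠿
⠒⠂⣿⠒⣿⠒⠿⠿
⣿⠿⠒⠒⣾⠒⠿⠿
⠂⠒⠒⠂⠂⠒⠿⠿
⠒⠂⠒⠒⠒⣿⠿⠿
⠒⣿⠴⠂⠒⣿⠿⠿

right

⠿⠿⠿⠿⠿⠿⠿⠿
⠿⠿⠿⠿⠿⠿⠿⠿
⠿⠂⣿⠂⠂⠿⠿⠿
⠂⣿⠒⣿⠒⠿⠿⠿
⠿⠒⠒⠒⣾⠿⠿⠿
⠒⠒⠂⠂⠒⠿⠿⠿
⠂⠒⠒⠒⣿⠿⠿⠿
⣿⠴⠂⠒⣿⠿⠿⠿

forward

⠿⠿⠿⠿⠿⠿⠿⠿
⠿⠿⠿⠿⠿⠿⠿⠿
⠿⠿⠿⠿⠿⠿⠿⠿
⠿⠂⣿⠂⠂⠿⠿⠿
⠂⣿⠒⣿⣾⠿⠿⠿
⠿⠒⠒⠒⠒⠿⠿⠿
⠒⠒⠂⠂⠒⠿⠿⠿
⠂⠒⠒⠒⣿⠿⠿⠿

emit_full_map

⠂⠿⠂⣿⠂⠂
⠒⠂⣿⠒⣿⣾
⣿⠿⠒⠒⠒⠒
⠂⠒⠒⠂⠂⠒
⠒⠂⠒⠒⠒⣿
⠒⣿⠴⠂⠒⣿


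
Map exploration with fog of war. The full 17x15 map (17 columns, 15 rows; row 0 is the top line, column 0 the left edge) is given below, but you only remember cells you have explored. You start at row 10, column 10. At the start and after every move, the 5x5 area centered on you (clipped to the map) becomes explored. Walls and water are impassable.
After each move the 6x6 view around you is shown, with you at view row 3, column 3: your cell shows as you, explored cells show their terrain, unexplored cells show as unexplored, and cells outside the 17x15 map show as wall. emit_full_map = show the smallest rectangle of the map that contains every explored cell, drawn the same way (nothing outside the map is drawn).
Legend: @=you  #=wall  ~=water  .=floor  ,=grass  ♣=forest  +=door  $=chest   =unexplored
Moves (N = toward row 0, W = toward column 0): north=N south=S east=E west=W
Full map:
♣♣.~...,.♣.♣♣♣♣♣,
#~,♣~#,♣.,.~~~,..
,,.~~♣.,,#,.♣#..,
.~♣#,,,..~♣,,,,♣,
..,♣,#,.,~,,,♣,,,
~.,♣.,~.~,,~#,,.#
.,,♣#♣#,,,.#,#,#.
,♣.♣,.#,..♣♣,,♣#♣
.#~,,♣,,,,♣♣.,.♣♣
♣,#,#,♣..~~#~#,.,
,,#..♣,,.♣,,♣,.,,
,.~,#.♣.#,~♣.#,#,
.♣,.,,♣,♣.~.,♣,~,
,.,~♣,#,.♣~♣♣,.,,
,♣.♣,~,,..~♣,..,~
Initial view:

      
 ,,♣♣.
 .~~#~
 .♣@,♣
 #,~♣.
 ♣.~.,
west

      
 ,,,♣♣
 ..~~#
 ,.@,,
 .#,~♣
 ,♣.~.

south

 ,,,♣♣
 ..~~#
 ,.♣,,
 .#@~♣
 ,♣.~.
 ,.♣~♣

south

 ..~~#
 ,.♣,,
 .#,~♣
 ,♣@~.
 ,.♣~♣
 ,..~♣

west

  ..~~
 ,,.♣,
 ♣.#,~
 ♣,@.~
 #,.♣~
 ,,..~

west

   ..~
 ♣,,.♣
 .♣.#,
 ,♣@♣.
 ,#,.♣
 ~,,..

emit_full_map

  ,,,♣♣.
  ..~~#~
♣,,.♣,,♣
.♣.#,~♣.
,♣@♣.~.,
,#,.♣~♣ 
~,,..~♣ 

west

    ..
 .♣,,.
 #.♣.#
 ,,@,♣
 ♣,#,.
 ,~,,.

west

     .
 ..♣,,
 ,#.♣.
 .,@♣,
 ~♣,#,
 ♣,~,,

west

      
 #..♣,
 ~,#.♣
 ,.@,♣
 ,~♣,#
 .♣,~,

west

      
 ,#..♣
 .~,#.
 ♣,@,,
 .,~♣,
 ♣.♣,~

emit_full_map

      ,,,♣♣.
      ..~~#~
,#..♣,,.♣,,♣
.~,#.♣.#,~♣.
♣,@,,♣,♣.~.,
.,~♣,#,.♣~♣ 
♣.♣,~,,..~♣ 

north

      
 ,#,#,
 ,#..♣
 .~@#.
 ♣,.,,
 .,~♣,

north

      
 #~,,♣
 ,#,#,
 ,#@.♣
 .~,#.
 ♣,.,,

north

      
 ♣.♣,.
 #~,,♣
 ,#@#,
 ,#..♣
 .~,#.

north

      
 ,,♣#♣
 ♣.♣,.
 #~@,♣
 ,#,#,
 ,#..♣

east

      
,,♣#♣#
♣.♣,.#
#~,@♣,
,#,#,♣
,#..♣,

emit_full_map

,,♣#♣#      
♣.♣,.#      
#~,@♣,,,,♣♣.
,#,#,♣..~~#~
,#..♣,,.♣,,♣
.~,#.♣.#,~♣.
♣,.,,♣,♣.~.,
.,~♣,#,.♣~♣ 
♣.♣,~,,..~♣ 

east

      
,♣#♣#,
.♣,.#,
~,,@,,
#,#,♣.
#..♣,,

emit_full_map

,,♣#♣#,     
♣.♣,.#,     
#~,,@,,,,♣♣.
,#,#,♣..~~#~
,#..♣,,.♣,,♣
.~,#.♣.#,~♣.
♣,.,,♣,♣.~.,
.,~♣,#,.♣~♣ 
♣.♣,~,,..~♣ 


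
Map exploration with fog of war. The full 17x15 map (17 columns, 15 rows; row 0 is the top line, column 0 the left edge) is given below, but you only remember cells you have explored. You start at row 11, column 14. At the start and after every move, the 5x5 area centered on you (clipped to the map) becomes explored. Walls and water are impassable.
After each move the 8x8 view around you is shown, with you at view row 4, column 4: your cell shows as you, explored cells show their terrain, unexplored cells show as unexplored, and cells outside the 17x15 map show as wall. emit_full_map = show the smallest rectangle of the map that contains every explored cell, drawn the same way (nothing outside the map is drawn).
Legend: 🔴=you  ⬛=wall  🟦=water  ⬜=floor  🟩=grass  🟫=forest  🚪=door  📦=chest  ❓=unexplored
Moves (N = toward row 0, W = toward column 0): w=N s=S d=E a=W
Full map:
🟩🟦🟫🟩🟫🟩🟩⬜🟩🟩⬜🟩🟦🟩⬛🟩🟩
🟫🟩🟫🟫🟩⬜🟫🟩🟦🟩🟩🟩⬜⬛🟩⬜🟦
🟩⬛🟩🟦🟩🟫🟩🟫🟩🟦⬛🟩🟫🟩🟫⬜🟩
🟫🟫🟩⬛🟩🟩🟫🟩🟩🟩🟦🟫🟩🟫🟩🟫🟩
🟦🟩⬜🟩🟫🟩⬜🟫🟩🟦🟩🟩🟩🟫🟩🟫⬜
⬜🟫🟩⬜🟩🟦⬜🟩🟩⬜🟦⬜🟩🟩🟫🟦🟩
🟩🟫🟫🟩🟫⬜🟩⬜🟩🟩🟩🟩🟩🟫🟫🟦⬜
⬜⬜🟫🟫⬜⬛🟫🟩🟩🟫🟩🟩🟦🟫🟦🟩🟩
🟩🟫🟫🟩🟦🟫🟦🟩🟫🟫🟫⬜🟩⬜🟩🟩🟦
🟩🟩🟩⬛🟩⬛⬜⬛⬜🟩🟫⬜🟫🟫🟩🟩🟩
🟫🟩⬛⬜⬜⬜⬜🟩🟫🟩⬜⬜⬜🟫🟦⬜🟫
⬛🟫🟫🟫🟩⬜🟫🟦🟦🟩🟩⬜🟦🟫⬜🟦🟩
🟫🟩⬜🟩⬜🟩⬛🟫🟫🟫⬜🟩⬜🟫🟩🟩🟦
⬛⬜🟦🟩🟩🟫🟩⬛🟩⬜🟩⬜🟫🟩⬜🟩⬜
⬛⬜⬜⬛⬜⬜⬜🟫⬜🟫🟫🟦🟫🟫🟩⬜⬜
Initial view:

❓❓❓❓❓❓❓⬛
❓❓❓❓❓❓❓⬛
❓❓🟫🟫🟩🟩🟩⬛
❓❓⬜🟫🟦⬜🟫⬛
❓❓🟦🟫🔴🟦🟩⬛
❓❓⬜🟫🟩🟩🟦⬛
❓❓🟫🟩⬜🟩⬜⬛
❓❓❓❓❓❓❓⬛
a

❓❓❓❓❓❓❓❓
❓❓❓❓❓❓❓❓
❓❓⬜🟫🟫🟩🟩🟩
❓❓⬜⬜🟫🟦⬜🟫
❓❓⬜🟦🔴⬜🟦🟩
❓❓🟩⬜🟫🟩🟩🟦
❓❓⬜🟫🟩⬜🟩⬜
❓❓❓❓❓❓❓❓

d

❓❓❓❓❓❓❓⬛
❓❓❓❓❓❓❓⬛
❓⬜🟫🟫🟩🟩🟩⬛
❓⬜⬜🟫🟦⬜🟫⬛
❓⬜🟦🟫🔴🟦🟩⬛
❓🟩⬜🟫🟩🟩🟦⬛
❓⬜🟫🟩⬜🟩⬜⬛
❓❓❓❓❓❓❓⬛

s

❓❓❓❓❓❓❓⬛
❓⬜🟫🟫🟩🟩🟩⬛
❓⬜⬜🟫🟦⬜🟫⬛
❓⬜🟦🟫⬜🟦🟩⬛
❓🟩⬜🟫🔴🟩🟦⬛
❓⬜🟫🟩⬜🟩⬜⬛
❓❓🟫🟫🟩⬜⬜⬛
⬛⬛⬛⬛⬛⬛⬛⬛

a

❓❓❓❓❓❓❓❓
❓❓⬜🟫🟫🟩🟩🟩
❓❓⬜⬜🟫🟦⬜🟫
❓❓⬜🟦🟫⬜🟦🟩
❓❓🟩⬜🔴🟩🟩🟦
❓❓⬜🟫🟩⬜🟩⬜
❓❓🟦🟫🟫🟩⬜⬜
⬛⬛⬛⬛⬛⬛⬛⬛

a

❓❓❓❓❓❓❓❓
❓❓❓⬜🟫🟫🟩🟩
❓❓⬜⬜⬜🟫🟦⬜
❓❓🟩⬜🟦🟫⬜🟦
❓❓⬜🟩🔴🟫🟩🟩
❓❓🟩⬜🟫🟩⬜🟩
❓❓🟫🟦🟫🟫🟩⬜
⬛⬛⬛⬛⬛⬛⬛⬛

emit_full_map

❓⬜🟫🟫🟩🟩🟩
⬜⬜⬜🟫🟦⬜🟫
🟩⬜🟦🟫⬜🟦🟩
⬜🟩🔴🟫🟩🟩🟦
🟩⬜🟫🟩⬜🟩⬜
🟫🟦🟫🟫🟩⬜⬜

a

❓❓❓❓❓❓❓❓
❓❓❓❓⬜🟫🟫🟩
❓❓🟩⬜⬜⬜🟫🟦
❓❓🟩🟩⬜🟦🟫⬜
❓❓🟫⬜🔴⬜🟫🟩
❓❓⬜🟩⬜🟫🟩⬜
❓❓🟫🟫🟦🟫🟫🟩
⬛⬛⬛⬛⬛⬛⬛⬛

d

❓❓❓❓❓❓❓❓
❓❓❓⬜🟫🟫🟩🟩
❓🟩⬜⬜⬜🟫🟦⬜
❓🟩🟩⬜🟦🟫⬜🟦
❓🟫⬜🟩🔴🟫🟩🟩
❓⬜🟩⬜🟫🟩⬜🟩
❓🟫🟫🟦🟫🟫🟩⬜
⬛⬛⬛⬛⬛⬛⬛⬛

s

❓❓❓⬜🟫🟫🟩🟩
❓🟩⬜⬜⬜🟫🟦⬜
❓🟩🟩⬜🟦🟫⬜🟦
❓🟫⬜🟩⬜🟫🟩🟩
❓⬜🟩⬜🔴🟩⬜🟩
❓🟫🟫🟦🟫🟫🟩⬜
⬛⬛⬛⬛⬛⬛⬛⬛
⬛⬛⬛⬛⬛⬛⬛⬛

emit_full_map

❓❓⬜🟫🟫🟩🟩🟩
🟩⬜⬜⬜🟫🟦⬜🟫
🟩🟩⬜🟦🟫⬜🟦🟩
🟫⬜🟩⬜🟫🟩🟩🟦
⬜🟩⬜🔴🟩⬜🟩⬜
🟫🟫🟦🟫🟫🟩⬜⬜


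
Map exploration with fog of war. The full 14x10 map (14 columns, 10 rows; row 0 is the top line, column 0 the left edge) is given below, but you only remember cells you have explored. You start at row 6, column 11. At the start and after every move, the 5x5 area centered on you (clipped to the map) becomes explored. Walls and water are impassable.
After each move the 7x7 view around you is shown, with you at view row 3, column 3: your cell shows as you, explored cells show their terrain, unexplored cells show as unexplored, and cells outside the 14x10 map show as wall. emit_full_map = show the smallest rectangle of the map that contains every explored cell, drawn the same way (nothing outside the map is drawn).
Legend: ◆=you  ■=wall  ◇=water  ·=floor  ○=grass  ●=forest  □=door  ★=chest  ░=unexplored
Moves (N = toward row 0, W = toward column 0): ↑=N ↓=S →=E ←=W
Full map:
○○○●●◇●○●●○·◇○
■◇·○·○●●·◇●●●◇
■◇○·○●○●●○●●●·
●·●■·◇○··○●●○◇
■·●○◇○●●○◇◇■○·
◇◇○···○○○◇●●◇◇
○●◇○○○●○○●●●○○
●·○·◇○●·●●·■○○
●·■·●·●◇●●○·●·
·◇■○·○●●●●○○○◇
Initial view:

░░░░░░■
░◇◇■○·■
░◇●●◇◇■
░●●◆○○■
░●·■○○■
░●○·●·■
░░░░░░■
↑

░░░░░░■
░○●●○◇■
░◇◇■○·■
░◇●◆◇◇■
░●●●○○■
░●·■○○■
░●○·●·■

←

░░░░░░░
░·○●●○◇
░○◇◇■○·
░○◇◆●◇◇
░○●●●○○
░●●·■○○
░░●○·●·

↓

░·○●●○◇
░○◇◇■○·
░○◇●●◇◇
░○●◆●○○
░●●·■○○
░●●○·●·
░░░░░░░

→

·○●●○◇■
○◇◇■○·■
○◇●●◇◇■
○●●◆○○■
●●·■○○■
●●○·●·■
░░░░░░■

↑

░░░░░░■
·○●●○◇■
○◇◇■○·■
○◇●◆◇◇■
○●●●○○■
●●·■○○■
●●○·●·■

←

░░░░░░░
░·○●●○◇
░○◇◇■○·
░○◇◆●◇◇
░○●●●○○
░●●·■○○
░●●○·●·

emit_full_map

·○●●○◇
○◇◇■○·
○◇◆●◇◇
○●●●○○
●●·■○○
●●○·●·

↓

░·○●●○◇
░○◇◇■○·
░○◇●●◇◇
░○●◆●○○
░●●·■○○
░●●○·●·
░░░░░░░

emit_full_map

·○●●○◇
○◇◇■○·
○◇●●◇◇
○●◆●○○
●●·■○○
●●○·●·


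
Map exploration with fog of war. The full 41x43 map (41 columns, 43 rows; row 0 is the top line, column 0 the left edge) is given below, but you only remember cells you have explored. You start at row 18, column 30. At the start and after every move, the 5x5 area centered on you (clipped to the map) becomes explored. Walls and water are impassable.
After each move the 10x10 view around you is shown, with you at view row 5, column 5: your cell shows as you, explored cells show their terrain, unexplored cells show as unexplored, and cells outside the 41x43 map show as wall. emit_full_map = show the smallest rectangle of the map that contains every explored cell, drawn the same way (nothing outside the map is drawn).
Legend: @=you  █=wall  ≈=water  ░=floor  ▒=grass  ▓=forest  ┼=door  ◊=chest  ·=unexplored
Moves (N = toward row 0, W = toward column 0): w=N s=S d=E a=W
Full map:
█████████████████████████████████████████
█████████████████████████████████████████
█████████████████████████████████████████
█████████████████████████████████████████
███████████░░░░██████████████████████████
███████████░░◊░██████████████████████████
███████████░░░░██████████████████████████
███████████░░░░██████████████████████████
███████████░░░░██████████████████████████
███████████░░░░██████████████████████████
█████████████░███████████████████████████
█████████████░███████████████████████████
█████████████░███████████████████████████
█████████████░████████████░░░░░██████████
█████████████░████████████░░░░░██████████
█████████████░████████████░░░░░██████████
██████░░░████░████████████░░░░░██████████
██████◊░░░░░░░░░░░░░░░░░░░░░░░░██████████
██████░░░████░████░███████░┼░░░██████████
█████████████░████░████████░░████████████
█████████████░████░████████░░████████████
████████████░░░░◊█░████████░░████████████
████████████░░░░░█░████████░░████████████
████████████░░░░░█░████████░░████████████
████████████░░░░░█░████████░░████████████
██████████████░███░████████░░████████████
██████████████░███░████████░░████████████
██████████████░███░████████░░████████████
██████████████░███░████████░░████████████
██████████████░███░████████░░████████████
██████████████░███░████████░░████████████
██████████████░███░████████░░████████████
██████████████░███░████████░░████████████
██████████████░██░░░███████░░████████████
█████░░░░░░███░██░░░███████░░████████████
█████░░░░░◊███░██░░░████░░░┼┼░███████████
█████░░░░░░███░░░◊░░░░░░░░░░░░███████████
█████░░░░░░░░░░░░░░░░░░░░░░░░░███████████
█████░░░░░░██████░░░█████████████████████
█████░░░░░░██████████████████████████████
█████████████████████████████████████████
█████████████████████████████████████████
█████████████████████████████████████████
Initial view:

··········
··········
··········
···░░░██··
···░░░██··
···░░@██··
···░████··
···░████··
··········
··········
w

··········
··········
··········
···░░░██··
···░░░██··
···░░@██··
···░░░██··
···░████··
···░████··
··········

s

··········
··········
···░░░██··
···░░░██··
···░░░██··
···░░@██··
···░████··
···░████··
··········
··········

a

··········
··········
····░░░██·
···░░░░██·
···░░░░██·
···┼░@░██·
···░░████·
···░░████·
··········
··········

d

··········
··········
···░░░██··
··░░░░██··
··░░░░██··
··┼░░@██··
··░░████··
··░░████··
··········
··········

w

··········
··········
··········
···░░░██··
··░░░░██··
··░░░@██··
··┼░░░██··
··░░████··
··░░████··
··········

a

··········
··········
··········
···░░░░██·
···░░░░██·
···░░@░██·
···┼░░░██·
···░░████·
···░░████·
··········

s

··········
··········
···░░░░██·
···░░░░██·
···░░░░██·
···┼░@░██·
···░░████·
···░░████·
··········
··········

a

··········
··········
····░░░░██
···░░░░░██
···░░░░░██
···░┼@░░██
···█░░████
···█░░████
··········
··········

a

··········
··········
·····░░░░█
···█░░░░░█
···░░░░░░█
···█░@░░░█
···██░░███
···██░░███
··········
··········

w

··········
··········
··········
···█░░░░░█
···█░░░░░█
···░░@░░░█
···█░┼░░░█
···██░░███
···██░░███
··········

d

··········
··········
··········
··█░░░░░██
··█░░░░░██
··░░░@░░██
··█░┼░░░██
··██░░████
··██░░████
··········

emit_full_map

█░░░░░██
█░░░░░██
░░░@░░██
█░┼░░░██
██░░████
██░░████

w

··········
··········
··········
···░░░░░··
··█░░░░░██
··█░░@░░██
··░░░░░░██
··█░┼░░░██
··██░░████
··██░░████

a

··········
··········
··········
···█░░░░░·
···█░░░░░█
···█░@░░░█
···░░░░░░█
···█░┼░░░█
···██░░███
···██░░███

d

··········
··········
··········
··█░░░░░··
··█░░░░░██
··█░░@░░██
··░░░░░░██
··█░┼░░░██
··██░░████
··██░░████

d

··········
··········
··········
·█░░░░░█··
·█░░░░░██·
·█░░░@░██·
·░░░░░░██·
·█░┼░░░██·
·██░░████·
·██░░████·

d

··········
··········
··········
█░░░░░██··
█░░░░░██··
█░░░░@██··
░░░░░░██··
█░┼░░░██··
██░░████··
██░░████··

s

··········
··········
█░░░░░██··
█░░░░░██··
█░░░░░██··
░░░░░@██··
█░┼░░░██··
██░░████··
██░░████··
··········

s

··········
█░░░░░██··
█░░░░░██··
█░░░░░██··
░░░░░░██··
█░┼░░@██··
██░░████··
██░░████··
··········
··········

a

··········
·█░░░░░██·
·█░░░░░██·
·█░░░░░██·
·░░░░░░██·
·█░┼░@░██·
·██░░████·
·██░░████·
··········
··········

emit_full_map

█░░░░░██
█░░░░░██
█░░░░░██
░░░░░░██
█░┼░@░██
██░░████
██░░████

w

··········
··········
·█░░░░░██·
·█░░░░░██·
·█░░░░░██·
·░░░░@░██·
·█░┼░░░██·
·██░░████·
·██░░████·
··········

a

··········
··········
··█░░░░░██
··█░░░░░██
··█░░░░░██
··░░░@░░██
··█░┼░░░██
··██░░████
··██░░████
··········

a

··········
··········
···█░░░░░█
···█░░░░░█
···█░░░░░█
···░░@░░░█
···█░┼░░░█
···██░░███
···██░░███
··········

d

··········
··········
··█░░░░░██
··█░░░░░██
··█░░░░░██
··░░░@░░██
··█░┼░░░██
··██░░████
··██░░████
··········

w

··········
··········
··········
··█░░░░░██
··█░░░░░██
··█░░@░░██
··░░░░░░██
··█░┼░░░██
··██░░████
··██░░████


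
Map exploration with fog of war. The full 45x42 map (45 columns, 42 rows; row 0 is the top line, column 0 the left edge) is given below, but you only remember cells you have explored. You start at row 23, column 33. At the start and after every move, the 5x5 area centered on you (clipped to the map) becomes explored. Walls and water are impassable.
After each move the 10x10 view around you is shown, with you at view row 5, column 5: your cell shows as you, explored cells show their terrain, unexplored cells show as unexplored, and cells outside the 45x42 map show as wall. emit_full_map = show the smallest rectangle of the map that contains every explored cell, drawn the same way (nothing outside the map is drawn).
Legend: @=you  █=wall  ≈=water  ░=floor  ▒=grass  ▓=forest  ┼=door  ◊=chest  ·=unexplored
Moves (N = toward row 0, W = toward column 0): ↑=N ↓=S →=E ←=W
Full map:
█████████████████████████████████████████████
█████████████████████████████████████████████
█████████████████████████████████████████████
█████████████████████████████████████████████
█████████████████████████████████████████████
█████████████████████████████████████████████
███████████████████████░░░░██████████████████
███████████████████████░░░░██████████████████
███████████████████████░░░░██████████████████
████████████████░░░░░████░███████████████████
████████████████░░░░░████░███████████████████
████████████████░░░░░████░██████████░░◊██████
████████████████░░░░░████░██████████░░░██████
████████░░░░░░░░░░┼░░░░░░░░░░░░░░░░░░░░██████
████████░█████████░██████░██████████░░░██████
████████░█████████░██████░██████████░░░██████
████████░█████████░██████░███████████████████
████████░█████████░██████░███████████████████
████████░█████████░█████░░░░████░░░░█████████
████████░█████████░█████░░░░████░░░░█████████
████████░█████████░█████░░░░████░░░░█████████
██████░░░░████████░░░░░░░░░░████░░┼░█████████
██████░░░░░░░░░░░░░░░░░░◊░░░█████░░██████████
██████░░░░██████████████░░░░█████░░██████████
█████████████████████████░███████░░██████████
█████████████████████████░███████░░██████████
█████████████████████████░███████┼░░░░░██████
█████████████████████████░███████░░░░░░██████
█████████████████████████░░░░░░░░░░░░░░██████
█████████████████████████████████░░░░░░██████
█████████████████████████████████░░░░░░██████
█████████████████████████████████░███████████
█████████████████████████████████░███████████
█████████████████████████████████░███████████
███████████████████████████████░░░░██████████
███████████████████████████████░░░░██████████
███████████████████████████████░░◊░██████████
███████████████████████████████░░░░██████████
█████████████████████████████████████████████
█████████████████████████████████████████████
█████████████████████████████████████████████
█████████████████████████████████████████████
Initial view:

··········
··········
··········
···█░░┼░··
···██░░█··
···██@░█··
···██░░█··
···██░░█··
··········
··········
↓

··········
··········
···█░░┼░··
···██░░█··
···██░░█··
···██@░█··
···██░░█··
···██┼░░··
··········
··········

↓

··········
···█░░┼░··
···██░░█··
···██░░█··
···██░░█··
···██@░█··
···██┼░░··
···██░░░··
··········
··········

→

··········
··█░░┼░···
··██░░█···
··██░░██··
··██░░██··
··██░@██··
··██┼░░░··
··██░░░░··
··········
··········

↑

··········
··········
··█░░┼░···
··██░░██··
··██░░██··
··██░@██··
··██░░██··
··██┼░░░··
··██░░░░··
··········

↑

··········
··········
··········
··█░░┼░█··
··██░░██··
··██░@██··
··██░░██··
··██░░██··
··██┼░░░··
··██░░░░··

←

··········
··········
··········
···█░░┼░█·
···██░░██·
···██@░██·
···██░░██·
···██░░██·
···██┼░░░·
···██░░░░·

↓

··········
··········
···█░░┼░█·
···██░░██·
···██░░██·
···██@░██·
···██░░██·
···██┼░░░·
···██░░░░·
··········

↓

··········
···█░░┼░█·
···██░░██·
···██░░██·
···██░░██·
···██@░██·
···██┼░░░·
···██░░░░·
··········
··········

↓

···█░░┼░█·
···██░░██·
···██░░██·
···██░░██·
···██░░██·
···██@░░░·
···██░░░░·
···░░░░░··
··········
··········

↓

···██░░██·
···██░░██·
···██░░██·
···██░░██·
···██┼░░░·
···██@░░░·
···░░░░░··
···██░░░··
··········
··········

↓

···██░░██·
···██░░██·
···██░░██·
···██┼░░░·
···██░░░░·
···░░@░░··
···██░░░··
···██░░░··
··········
··········

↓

···██░░██·
···██░░██·
···██┼░░░·
···██░░░░·
···░░░░░··
···██@░░··
···██░░░··
···██░██··
··········
··········

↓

···██░░██·
···██┼░░░·
···██░░░░·
···░░░░░··
···██░░░··
···██@░░··
···██░██··
···██░██··
··········
··········

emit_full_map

█░░┼░█
██░░██
██░░██
██░░██
██░░██
██┼░░░
██░░░░
░░░░░·
██░░░·
██@░░·
██░██·
██░██·

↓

···██┼░░░·
···██░░░░·
···░░░░░··
···██░░░··
···██░░░··
···██@██··
···██░██··
···██░██··
··········
··········

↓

···██░░░░·
···░░░░░··
···██░░░··
···██░░░··
···██░██··
···██@██··
···██░██··
···░░░░█··
··········
··········

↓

···░░░░░··
···██░░░··
···██░░░··
···██░██··
···██░██··
···██@██··
···░░░░█··
···░░░░█··
··········
··········

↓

···██░░░··
···██░░░··
···██░██··
···██░██··
···██░██··
···░░@░█··
···░░░░█··
···░░◊░█··
··········
··········

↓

···██░░░··
···██░██··
···██░██··
···██░██··
···░░░░█··
···░░@░█··
···░░◊░█··
···░░░░█··
··········
··········

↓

···██░██··
···██░██··
···██░██··
···░░░░█··
···░░░░█··
···░░@░█··
···░░░░█··
···█████··
··········
··········

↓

···██░██··
···██░██··
···░░░░█··
···░░░░█··
···░░◊░█··
···░░@░█··
···█████··
···█████··
··········
··········

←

····██░██·
····██░██·
····░░░░█·
···█░░░░█·
···█░░◊░█·
···█░@░░█·
···██████·
···██████·
··········
··········

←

·····██░██
·····██░██
·····░░░░█
···██░░░░█
···██░░◊░█
···██@░░░█
···███████
···███████
··········
··········

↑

·····██░██
·····██░██
·····██░██
···██░░░░█
···██░░░░█
···██@░◊░█
···██░░░░█
···███████
···███████
··········

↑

·····██░░░
·····██░██
·····██░██
···████░██
···██░░░░█
···██@░░░█
···██░░◊░█
···██░░░░█
···███████
···███████

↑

·····██░░░
·····██░░░
·····██░██
···████░██
···████░██
···██@░░░█
···██░░░░█
···██░░◊░█
···██░░░░█
···███████

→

····██░░░·
····██░░░·
····██░██·
··████░██·
··████░██·
··██░@░░█·
··██░░░░█·
··██░░◊░█·
··██░░░░█·
··███████·

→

···██░░░··
···██░░░··
···██░██··
·████░██··
·████░██··
·██░░@░█··
·██░░░░█··
·██░░◊░█··
·██░░░░█··
·███████··

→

··██░░░···
··██░░░···
··██░██···
████░███··
████░███··
██░░░@██··
██░░░░██··
██░░◊░██··
██░░░░█···
███████···

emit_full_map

··█░░┼░█
··██░░██
··██░░██
··██░░██
··██░░██
··██┼░░░
··██░░░░
··░░░░░·
··██░░░·
··██░░░·
··██░██·
████░███
████░███
██░░░@██
██░░░░██
██░░◊░██
██░░░░█·
███████·
███████·
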